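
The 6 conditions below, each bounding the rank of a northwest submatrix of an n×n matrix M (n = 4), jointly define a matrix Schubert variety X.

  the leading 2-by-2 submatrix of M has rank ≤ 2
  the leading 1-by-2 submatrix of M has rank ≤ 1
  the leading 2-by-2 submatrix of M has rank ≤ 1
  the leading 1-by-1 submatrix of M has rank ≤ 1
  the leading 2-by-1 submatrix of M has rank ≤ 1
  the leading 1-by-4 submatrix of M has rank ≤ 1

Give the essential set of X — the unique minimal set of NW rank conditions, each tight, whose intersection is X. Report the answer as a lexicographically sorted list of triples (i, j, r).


The tightest implied rank at each (i,j), from the 6 conditions:

  R[1]: 1 1 1 1
  R[2]: 1 1 2 2
  R[3]: 1 2 3 3
  R[4]: 1 2 3 4

so w = (1, 3, 2, 4).

Fulton essential set (the sole Rothe cell):

[(2, 2, 1)]


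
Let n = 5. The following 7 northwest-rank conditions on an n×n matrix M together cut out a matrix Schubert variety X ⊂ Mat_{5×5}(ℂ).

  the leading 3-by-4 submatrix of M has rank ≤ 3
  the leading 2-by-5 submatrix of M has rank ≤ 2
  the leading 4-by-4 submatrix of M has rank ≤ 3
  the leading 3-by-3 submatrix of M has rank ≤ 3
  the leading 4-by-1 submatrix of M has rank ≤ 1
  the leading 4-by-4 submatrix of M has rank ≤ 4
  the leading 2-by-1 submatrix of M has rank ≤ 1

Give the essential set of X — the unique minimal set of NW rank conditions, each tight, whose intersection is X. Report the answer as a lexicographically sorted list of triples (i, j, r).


Reconstructing r_w from the 7 given conditions:

  R[1]: 1, 1, 1, 1, 1
  R[2]: 1, 2, 2, 2, 2
  R[3]: 1, 2, 3, 3, 3
  R[4]: 1, 2, 3, 3, 4
  R[5]: 1, 2, 3, 4, 5

the unique w with this rank table is (1, 2, 3, 5, 4).

D(w) has 1 cell with 1 SE-corner; essential set:

[(4, 4, 3)]


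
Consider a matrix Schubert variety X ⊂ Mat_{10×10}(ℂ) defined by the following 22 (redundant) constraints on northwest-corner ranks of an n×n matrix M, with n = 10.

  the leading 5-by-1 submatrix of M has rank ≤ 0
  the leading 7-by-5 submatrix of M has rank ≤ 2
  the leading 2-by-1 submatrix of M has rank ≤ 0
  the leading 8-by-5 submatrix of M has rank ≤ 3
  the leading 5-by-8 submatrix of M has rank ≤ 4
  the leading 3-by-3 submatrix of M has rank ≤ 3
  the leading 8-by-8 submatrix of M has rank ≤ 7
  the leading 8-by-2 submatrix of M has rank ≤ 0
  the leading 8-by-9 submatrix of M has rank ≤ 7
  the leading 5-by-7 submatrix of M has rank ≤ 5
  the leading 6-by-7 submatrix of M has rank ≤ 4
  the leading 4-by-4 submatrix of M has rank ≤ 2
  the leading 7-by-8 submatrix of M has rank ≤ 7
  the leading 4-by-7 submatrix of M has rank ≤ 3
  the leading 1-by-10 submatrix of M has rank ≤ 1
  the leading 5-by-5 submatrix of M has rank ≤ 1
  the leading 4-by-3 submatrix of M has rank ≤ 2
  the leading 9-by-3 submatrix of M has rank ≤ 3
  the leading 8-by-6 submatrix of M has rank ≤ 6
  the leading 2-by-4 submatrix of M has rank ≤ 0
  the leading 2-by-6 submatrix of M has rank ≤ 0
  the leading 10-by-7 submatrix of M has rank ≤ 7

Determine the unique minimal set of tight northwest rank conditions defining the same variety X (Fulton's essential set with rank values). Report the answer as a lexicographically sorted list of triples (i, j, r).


Rank table r_w(10×10) implied by the 22 constraints:

  R[1]: 0, 0, 0, 0, 0, 0, 1, 1, 1, 1
  R[2]: 0, 0, 0, 0, 0, 0, 1, 2, 2, 2
  R[3]: 0, 0, 1, 1, 1, 1, 2, 3, 3, 3
  R[4]: 0, 0, 1, 1, 1, 2, 3, 4, 4, 4
  R[5]: 0, 0, 1, 1, 1, 2, 3, 4, 5, 5
  R[6]: 0, 0, 1, 2, 2, 3, 4, 5, 6, 6
  R[7]: 0, 0, 1, 2, 2, 3, 4, 5, 6, 7
  R[8]: 0, 0, 1, 2, 3, 4, 5, 6, 7, 8
  R[9]: 1, 1, 2, 3, 4, 5, 6, 7, 8, 9
  R[10]: 1, 2, 3, 4, 5, 6, 7, 8, 9, 10

second differences of R give the permutation w = (7, 8, 3, 6, 9, 4, 10, 5, 1, 2).

Fulton essential set (4 of the 29 Rothe cells):

[(2, 6, 0), (5, 5, 1), (7, 5, 2), (8, 2, 0)]


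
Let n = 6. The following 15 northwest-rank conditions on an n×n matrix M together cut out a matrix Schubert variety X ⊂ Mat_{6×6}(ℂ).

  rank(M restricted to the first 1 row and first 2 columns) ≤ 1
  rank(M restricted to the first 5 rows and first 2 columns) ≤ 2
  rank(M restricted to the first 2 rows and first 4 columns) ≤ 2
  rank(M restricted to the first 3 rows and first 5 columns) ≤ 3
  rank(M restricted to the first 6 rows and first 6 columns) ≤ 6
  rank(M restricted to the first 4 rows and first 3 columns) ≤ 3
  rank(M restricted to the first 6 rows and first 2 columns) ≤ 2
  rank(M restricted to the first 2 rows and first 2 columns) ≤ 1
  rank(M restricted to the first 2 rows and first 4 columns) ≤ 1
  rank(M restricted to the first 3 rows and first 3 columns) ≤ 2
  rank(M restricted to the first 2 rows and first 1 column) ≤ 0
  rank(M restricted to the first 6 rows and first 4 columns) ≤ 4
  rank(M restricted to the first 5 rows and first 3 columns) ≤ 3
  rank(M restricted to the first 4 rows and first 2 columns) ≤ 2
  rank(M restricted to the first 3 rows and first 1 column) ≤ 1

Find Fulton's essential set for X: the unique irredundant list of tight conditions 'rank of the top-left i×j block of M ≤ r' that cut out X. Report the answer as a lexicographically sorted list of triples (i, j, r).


Rank table r_w(6×6) implied by the 15 constraints:

  row 1: 0  1  1  1  1  1
  row 2: 0  1  1  1  2  2
  row 3: 1  2  2  2  3  3
  row 4: 1  2  3  3  4  4
  row 5: 1  2  3  4  5  5
  row 6: 1  2  3  4  5  6

giving w = (2, 5, 1, 3, 4, 6) via Δ²R.

D(w) has 4 cells with 2 SE-corners; essential set:

[(2, 1, 0), (2, 4, 1)]


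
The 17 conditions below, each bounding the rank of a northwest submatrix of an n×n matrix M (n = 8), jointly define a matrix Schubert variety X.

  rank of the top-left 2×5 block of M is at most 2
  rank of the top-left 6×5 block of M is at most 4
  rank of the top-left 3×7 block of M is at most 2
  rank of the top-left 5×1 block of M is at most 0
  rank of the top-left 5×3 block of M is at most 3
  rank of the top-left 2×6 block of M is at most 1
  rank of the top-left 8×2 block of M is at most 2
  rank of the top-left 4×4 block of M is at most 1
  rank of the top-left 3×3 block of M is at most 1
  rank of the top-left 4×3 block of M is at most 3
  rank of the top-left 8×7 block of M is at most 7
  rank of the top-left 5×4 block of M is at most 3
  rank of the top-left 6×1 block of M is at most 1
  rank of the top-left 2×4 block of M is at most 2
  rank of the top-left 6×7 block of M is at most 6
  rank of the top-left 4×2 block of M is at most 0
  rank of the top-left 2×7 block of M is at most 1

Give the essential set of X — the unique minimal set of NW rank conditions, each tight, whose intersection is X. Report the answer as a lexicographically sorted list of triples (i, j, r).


Rank table r_w(8×8) implied by the 17 constraints:

  R[1]: 0 | 0 | 1 | 1 | 1 | 1 | 1 | 1
  R[2]: 0 | 0 | 1 | 1 | 1 | 1 | 1 | 2
  R[3]: 0 | 0 | 1 | 1 | 2 | 2 | 2 | 3
  R[4]: 0 | 0 | 1 | 1 | 2 | 3 | 3 | 4
  R[5]: 0 | 1 | 2 | 2 | 3 | 4 | 4 | 5
  R[6]: 1 | 2 | 3 | 3 | 4 | 5 | 5 | 6
  R[7]: 1 | 2 | 3 | 4 | 5 | 6 | 6 | 7
  R[8]: 1 | 2 | 3 | 4 | 5 | 6 | 7 | 8

second differences of R give the permutation w = (3, 8, 5, 6, 2, 1, 4, 7).

|D(w)|=15, |Ess(w)|=4:

[(2, 7, 1), (4, 2, 0), (4, 4, 1), (5, 1, 0)]


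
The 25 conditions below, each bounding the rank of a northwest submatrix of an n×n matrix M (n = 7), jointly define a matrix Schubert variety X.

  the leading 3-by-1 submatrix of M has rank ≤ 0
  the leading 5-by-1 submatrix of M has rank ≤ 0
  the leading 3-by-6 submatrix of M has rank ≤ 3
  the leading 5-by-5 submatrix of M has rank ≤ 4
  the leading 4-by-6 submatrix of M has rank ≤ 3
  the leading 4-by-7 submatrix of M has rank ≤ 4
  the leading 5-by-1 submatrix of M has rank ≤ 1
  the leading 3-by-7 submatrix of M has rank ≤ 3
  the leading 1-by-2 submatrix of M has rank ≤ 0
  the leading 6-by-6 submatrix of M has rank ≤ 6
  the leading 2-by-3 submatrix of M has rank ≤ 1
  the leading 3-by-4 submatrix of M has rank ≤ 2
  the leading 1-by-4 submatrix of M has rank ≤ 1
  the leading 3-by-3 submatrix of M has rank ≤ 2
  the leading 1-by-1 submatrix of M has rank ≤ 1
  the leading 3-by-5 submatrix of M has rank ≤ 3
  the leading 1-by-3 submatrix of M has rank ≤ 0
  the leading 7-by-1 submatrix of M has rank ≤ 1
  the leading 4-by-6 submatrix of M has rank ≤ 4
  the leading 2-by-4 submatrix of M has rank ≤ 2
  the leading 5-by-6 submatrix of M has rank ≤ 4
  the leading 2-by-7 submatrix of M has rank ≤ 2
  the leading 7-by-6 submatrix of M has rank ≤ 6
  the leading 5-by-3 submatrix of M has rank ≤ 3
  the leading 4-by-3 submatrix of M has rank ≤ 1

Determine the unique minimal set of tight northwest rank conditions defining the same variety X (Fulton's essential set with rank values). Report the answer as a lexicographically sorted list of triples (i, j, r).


Propagating the 25 rank bounds to every northwest block:

  row 1: 0 | 0 | 0 | 1 | 1 | 1 | 1
  row 2: 0 | 1 | 1 | 2 | 2 | 2 | 2
  row 3: 0 | 1 | 1 | 2 | 3 | 3 | 3
  row 4: 0 | 1 | 1 | 2 | 3 | 3 | 4
  row 5: 0 | 1 | 2 | 3 | 4 | 4 | 5
  row 6: 1 | 2 | 3 | 4 | 5 | 5 | 6
  row 7: 1 | 2 | 3 | 4 | 5 | 6 | 7

so w = (4, 2, 5, 7, 3, 1, 6).

Fulton essential set (4 of the 10 Rothe cells):

[(1, 3, 0), (4, 3, 1), (4, 6, 3), (5, 1, 0)]


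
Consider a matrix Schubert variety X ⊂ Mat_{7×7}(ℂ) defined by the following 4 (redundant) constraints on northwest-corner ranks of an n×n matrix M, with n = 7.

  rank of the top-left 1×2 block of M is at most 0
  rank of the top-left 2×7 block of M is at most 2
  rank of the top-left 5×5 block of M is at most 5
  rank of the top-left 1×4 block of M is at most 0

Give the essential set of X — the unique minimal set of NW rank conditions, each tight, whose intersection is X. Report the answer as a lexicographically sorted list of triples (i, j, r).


Rank table r_w(7×7) implied by the 4 constraints:

  i=1: 0, 0, 0, 0, 1, 1, 1
  i=2: 1, 1, 1, 1, 2, 2, 2
  i=3: 1, 2, 2, 2, 3, 3, 3
  i=4: 1, 2, 3, 3, 4, 4, 4
  i=5: 1, 2, 3, 4, 5, 5, 5
  i=6: 1, 2, 3, 4, 5, 6, 6
  i=7: 1, 2, 3, 4, 5, 6, 7

second differences of R give the permutation w = (5, 1, 2, 3, 4, 6, 7).

1 SE-corner of the 4-cell Rothe diagram gives Ess(w):

[(1, 4, 0)]


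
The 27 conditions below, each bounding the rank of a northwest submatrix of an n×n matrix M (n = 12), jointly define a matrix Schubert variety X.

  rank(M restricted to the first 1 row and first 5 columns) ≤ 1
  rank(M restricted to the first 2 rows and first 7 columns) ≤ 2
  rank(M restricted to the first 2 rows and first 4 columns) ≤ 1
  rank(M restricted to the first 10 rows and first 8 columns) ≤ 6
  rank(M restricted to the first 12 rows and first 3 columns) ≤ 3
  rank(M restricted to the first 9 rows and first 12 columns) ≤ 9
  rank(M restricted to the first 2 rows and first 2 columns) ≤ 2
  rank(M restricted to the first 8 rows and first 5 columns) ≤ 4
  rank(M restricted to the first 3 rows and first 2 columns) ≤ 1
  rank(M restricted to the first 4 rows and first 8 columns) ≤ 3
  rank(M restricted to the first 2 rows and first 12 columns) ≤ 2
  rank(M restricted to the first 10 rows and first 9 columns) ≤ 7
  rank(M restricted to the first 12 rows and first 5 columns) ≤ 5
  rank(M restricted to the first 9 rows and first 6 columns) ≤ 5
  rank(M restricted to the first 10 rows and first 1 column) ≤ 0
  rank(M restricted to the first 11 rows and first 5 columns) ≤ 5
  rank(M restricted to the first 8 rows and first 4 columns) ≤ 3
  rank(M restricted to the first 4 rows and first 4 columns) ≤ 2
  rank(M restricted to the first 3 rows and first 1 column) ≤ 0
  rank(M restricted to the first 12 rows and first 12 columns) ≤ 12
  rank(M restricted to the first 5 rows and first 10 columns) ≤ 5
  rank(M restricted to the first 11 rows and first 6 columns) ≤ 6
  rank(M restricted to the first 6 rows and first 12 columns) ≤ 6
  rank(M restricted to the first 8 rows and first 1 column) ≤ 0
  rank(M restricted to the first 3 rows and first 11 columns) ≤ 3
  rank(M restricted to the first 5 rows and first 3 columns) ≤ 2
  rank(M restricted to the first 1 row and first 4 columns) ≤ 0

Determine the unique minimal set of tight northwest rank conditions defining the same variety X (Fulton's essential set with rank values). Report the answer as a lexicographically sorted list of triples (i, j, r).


Recovering R(i,j) via the rank-extension bound from the 27 conditions:

  0, 0, 0, 0, 1, 1, 1, 1, 1, 1, 1, 1
  0, 1, 1, 1, 2, 2, 2, 2, 2, 2, 2, 2
  0, 1, 2, 2, 3, 3, 3, 3, 3, 3, 3, 3
  0, 1, 2, 2, 3, 3, 3, 3, 4, 4, 4, 4
  0, 1, 2, 3, 4, 4, 4, 4, 5, 5, 5, 5
  0, 1, 2, 3, 4, 5, 5, 5, 6, 6, 6, 6
  0, 1, 2, 3, 4, 5, 6, 6, 7, 7, 7, 7
  0, 1, 2, 3, 4, 5, 6, 6, 7, 8, 8, 8
  0, 1, 2, 3, 4, 5, 6, 6, 7, 8, 9, 9
  0, 1, 2, 3, 4, 5, 6, 6, 7, 8, 9, 10
  1, 2, 3, 4, 5, 6, 7, 7, 8, 9, 10, 11
  1, 2, 3, 4, 5, 6, 7, 8, 9, 10, 11, 12

the unique w with this rank table is (5, 2, 3, 9, 4, 6, 7, 10, 11, 12, 1, 8).

|D(w)|=20, |Ess(w)|=5:

[(1, 4, 0), (4, 4, 2), (4, 8, 3), (10, 1, 0), (10, 8, 6)]


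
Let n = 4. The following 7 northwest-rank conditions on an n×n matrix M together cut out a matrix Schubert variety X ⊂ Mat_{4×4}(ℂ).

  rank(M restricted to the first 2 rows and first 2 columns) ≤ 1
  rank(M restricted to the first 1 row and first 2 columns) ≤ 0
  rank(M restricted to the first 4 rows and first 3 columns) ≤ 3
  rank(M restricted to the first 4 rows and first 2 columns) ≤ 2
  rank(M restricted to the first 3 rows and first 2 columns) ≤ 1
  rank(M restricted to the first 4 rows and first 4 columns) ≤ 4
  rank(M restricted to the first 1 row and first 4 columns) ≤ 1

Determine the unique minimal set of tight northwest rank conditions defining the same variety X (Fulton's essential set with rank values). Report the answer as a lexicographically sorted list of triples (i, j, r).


Recovering R(i,j) via the rank-extension bound from the 7 conditions:

  0 0 1 1
  1 1 2 2
  1 1 2 3
  1 2 3 4

the unique w with this rank table is (3, 1, 4, 2).

Rothe diagram D(w) (3 cells), 2 SE-corners (essential conditions):

[(1, 2, 0), (3, 2, 1)]


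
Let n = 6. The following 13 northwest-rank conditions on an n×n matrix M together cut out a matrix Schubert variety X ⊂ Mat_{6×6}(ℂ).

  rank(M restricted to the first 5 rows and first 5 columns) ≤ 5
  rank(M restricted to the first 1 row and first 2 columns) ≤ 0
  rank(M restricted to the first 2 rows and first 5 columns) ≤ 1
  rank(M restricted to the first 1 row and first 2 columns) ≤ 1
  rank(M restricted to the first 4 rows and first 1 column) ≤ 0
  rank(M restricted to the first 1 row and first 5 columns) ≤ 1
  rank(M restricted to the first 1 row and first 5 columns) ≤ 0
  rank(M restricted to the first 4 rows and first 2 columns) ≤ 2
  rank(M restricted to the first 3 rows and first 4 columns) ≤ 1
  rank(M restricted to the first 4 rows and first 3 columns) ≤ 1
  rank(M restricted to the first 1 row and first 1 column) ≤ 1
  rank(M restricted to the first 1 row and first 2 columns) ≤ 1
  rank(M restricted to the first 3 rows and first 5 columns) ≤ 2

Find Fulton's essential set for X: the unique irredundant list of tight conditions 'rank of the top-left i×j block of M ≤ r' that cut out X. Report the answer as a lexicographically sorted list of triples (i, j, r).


Computing R[i][j] = min implied NW-rank bound (n=6, 13 conditions):

  i=1: 0 | 0 | 0 | 0 | 0 | 1
  i=2: 0 | 1 | 1 | 1 | 1 | 2
  i=3: 0 | 1 | 1 | 1 | 2 | 3
  i=4: 0 | 1 | 1 | 2 | 3 | 4
  i=5: 1 | 2 | 2 | 3 | 4 | 5
  i=6: 1 | 2 | 3 | 4 | 5 | 6

reading off 1-entries of Δ²R: w = (6, 2, 5, 4, 1, 3).

Fulton essential set (4 of the 11 Rothe cells):

[(1, 5, 0), (3, 4, 1), (4, 1, 0), (4, 3, 1)]


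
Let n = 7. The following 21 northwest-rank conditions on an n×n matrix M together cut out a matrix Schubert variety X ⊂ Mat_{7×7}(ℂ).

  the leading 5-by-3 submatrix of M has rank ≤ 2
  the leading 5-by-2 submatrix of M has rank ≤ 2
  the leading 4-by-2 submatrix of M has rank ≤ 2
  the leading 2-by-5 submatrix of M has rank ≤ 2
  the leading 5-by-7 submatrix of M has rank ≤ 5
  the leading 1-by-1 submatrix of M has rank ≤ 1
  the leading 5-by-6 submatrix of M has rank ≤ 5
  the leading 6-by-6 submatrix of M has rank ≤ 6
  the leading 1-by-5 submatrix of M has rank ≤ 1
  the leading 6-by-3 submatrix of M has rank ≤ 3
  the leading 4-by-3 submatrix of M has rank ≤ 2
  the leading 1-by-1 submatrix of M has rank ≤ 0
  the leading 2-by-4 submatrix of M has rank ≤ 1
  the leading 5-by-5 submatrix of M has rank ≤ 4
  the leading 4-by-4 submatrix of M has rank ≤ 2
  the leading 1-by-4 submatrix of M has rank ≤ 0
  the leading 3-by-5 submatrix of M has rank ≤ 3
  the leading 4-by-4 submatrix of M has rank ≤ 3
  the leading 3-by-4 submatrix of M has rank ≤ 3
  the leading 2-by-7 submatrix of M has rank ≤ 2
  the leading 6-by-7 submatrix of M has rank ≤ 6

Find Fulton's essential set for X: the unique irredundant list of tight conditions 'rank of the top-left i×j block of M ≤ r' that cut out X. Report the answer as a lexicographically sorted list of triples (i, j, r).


Propagating the 21 rank bounds to every northwest block:

  i=1: 0 0 0 0 1 1 1
  i=2: 1 1 1 1 2 2 2
  i=3: 1 2 2 2 3 3 3
  i=4: 1 2 2 2 3 4 4
  i=5: 1 2 2 3 4 5 5
  i=6: 1 2 3 4 5 6 6
  i=7: 1 2 3 4 5 6 7

so w = (5, 1, 2, 6, 4, 3, 7).

Fulton essential set (3 of the 7 Rothe cells):

[(1, 4, 0), (4, 4, 2), (5, 3, 2)]


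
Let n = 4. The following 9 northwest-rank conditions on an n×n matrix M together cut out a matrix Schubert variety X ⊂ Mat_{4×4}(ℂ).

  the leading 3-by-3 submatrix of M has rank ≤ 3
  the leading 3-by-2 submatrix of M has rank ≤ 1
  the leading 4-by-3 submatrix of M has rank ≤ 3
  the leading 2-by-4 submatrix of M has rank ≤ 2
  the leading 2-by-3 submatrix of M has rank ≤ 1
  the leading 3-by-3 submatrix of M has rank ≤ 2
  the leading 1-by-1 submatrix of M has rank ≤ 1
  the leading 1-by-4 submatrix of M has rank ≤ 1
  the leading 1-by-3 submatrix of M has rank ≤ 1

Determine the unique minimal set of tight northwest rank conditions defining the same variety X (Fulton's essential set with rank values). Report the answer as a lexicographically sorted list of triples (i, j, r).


Recovering R(i,j) via the rank-extension bound from the 9 conditions:

  R[1]: 1 | 1 | 1 | 1
  R[2]: 1 | 1 | 1 | 2
  R[3]: 1 | 1 | 2 | 3
  R[4]: 1 | 2 | 3 | 4

so w = (1, 4, 3, 2).

Fulton essential set (2 of the 3 Rothe cells):

[(2, 3, 1), (3, 2, 1)]


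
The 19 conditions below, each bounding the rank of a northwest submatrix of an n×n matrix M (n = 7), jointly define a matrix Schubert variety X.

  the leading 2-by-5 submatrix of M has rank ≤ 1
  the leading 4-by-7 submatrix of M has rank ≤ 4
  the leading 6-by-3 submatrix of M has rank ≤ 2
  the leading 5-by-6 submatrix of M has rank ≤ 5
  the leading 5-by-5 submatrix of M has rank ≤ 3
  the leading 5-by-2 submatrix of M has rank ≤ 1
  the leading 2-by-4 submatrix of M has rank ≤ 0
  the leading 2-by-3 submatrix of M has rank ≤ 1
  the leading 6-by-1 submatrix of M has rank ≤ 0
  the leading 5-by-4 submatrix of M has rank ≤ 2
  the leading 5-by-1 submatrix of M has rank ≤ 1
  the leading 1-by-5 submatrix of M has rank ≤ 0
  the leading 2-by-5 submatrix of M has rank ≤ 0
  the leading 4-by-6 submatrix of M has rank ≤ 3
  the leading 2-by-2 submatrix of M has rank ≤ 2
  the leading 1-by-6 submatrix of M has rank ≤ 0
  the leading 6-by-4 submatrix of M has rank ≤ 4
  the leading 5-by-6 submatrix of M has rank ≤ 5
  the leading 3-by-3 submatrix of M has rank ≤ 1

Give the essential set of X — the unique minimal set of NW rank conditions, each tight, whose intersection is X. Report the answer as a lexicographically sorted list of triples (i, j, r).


Rank table r_w(7×7) implied by the 19 constraints:

  row 1: 0, 0, 0, 0, 0, 0, 1
  row 2: 0, 0, 0, 0, 0, 1, 2
  row 3: 0, 1, 1, 1, 1, 2, 3
  row 4: 0, 1, 2, 2, 2, 3, 4
  row 5: 0, 1, 2, 2, 3, 4, 5
  row 6: 0, 1, 2, 3, 4, 5, 6
  row 7: 1, 2, 3, 4, 5, 6, 7

hence w(1..7) = (7, 6, 2, 3, 5, 4, 1).

|D(w)|=16, |Ess(w)|=4:

[(1, 6, 0), (2, 5, 0), (5, 4, 2), (6, 1, 0)]


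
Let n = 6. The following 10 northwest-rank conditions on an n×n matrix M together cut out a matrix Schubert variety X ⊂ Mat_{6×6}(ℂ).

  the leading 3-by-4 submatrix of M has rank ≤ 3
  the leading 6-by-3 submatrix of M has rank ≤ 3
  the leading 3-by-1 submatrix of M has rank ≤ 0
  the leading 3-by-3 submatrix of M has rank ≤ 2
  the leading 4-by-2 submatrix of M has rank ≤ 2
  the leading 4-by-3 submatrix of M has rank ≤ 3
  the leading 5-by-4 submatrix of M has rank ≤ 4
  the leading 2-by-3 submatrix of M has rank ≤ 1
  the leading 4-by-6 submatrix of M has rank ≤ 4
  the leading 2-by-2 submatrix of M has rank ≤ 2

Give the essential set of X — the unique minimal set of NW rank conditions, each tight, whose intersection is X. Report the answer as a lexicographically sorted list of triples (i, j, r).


Recovering R(i,j) via the rank-extension bound from the 10 conditions:

  R[1]: 0  1  1  1  1  1
  R[2]: 0  1  1  2  2  2
  R[3]: 0  1  2  3  3  3
  R[4]: 1  2  3  4  4  4
  R[5]: 1  2  3  4  5  5
  R[6]: 1  2  3  4  5  6

second differences of R give the permutation w = (2, 4, 3, 1, 5, 6).

ℓ(w)=4; the 2 essential cells (i,j,r):

[(2, 3, 1), (3, 1, 0)]


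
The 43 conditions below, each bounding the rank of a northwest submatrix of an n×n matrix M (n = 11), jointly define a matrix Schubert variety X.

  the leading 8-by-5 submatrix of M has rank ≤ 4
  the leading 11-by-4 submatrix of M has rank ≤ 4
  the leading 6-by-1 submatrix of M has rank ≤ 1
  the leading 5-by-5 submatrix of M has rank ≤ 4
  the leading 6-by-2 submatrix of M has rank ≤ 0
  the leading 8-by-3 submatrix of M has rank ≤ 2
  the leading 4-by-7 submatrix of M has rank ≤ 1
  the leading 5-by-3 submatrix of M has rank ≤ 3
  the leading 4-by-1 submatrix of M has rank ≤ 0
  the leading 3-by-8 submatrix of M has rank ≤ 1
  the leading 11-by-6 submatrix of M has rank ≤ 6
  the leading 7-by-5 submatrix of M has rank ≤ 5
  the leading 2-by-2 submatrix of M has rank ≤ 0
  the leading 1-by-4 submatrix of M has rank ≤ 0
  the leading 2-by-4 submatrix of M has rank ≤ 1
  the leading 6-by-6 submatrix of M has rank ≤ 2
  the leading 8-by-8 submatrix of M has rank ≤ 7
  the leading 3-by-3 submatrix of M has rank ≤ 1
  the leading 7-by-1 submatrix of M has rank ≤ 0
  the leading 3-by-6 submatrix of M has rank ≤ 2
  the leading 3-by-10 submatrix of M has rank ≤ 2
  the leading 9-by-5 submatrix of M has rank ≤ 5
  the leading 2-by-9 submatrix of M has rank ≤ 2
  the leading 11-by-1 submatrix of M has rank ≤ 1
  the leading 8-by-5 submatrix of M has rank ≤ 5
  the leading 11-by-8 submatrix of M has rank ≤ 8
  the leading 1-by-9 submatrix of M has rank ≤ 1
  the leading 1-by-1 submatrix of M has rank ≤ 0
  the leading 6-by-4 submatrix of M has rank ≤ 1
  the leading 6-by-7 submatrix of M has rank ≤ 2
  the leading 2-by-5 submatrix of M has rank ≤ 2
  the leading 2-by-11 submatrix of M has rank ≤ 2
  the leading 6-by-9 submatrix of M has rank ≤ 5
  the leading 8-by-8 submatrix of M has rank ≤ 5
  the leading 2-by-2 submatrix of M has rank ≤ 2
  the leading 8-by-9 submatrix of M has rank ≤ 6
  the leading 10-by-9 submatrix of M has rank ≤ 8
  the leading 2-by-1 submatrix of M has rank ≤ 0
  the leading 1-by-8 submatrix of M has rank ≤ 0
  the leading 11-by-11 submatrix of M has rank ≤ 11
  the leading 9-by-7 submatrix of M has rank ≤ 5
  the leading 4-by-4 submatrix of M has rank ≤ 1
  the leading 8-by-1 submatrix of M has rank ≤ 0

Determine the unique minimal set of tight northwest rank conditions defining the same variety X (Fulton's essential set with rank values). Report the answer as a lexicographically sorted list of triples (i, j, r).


Reconstructing r_w from the 43 given conditions:

  i=1: 0, 0, 0, 0, 0, 0, 0, 0, 1, 1, 1
  i=2: 0, 0, 1, 1, 1, 1, 1, 1, 2, 2, 2
  i=3: 0, 0, 1, 1, 1, 1, 1, 1, 2, 2, 3
  i=4: 0, 0, 1, 1, 1, 1, 1, 2, 3, 3, 4
  i=5: 0, 0, 1, 1, 2, 2, 2, 3, 4, 4, 5
  i=6: 0, 0, 1, 1, 2, 2, 2, 3, 4, 5, 6
  i=7: 0, 1, 2, 2, 3, 3, 3, 4, 5, 6, 7
  i=8: 0, 1, 2, 3, 4, 4, 4, 5, 6, 7, 8
  i=9: 1, 2, 3, 4, 5, 5, 5, 6, 7, 8, 9
  i=10: 1, 2, 3, 4, 5, 6, 6, 7, 8, 9, 10
  i=11: 1, 2, 3, 4, 5, 6, 7, 8, 9, 10, 11

reading off 1-entries of Δ²R: w = (9, 3, 11, 8, 5, 10, 2, 4, 1, 6, 7).

Fulton essential set (8 of the 34 Rothe cells):

[(1, 8, 0), (3, 8, 1), (3, 10, 2), (4, 7, 1), (6, 2, 0), (6, 4, 1), (6, 7, 2), (8, 1, 0)]


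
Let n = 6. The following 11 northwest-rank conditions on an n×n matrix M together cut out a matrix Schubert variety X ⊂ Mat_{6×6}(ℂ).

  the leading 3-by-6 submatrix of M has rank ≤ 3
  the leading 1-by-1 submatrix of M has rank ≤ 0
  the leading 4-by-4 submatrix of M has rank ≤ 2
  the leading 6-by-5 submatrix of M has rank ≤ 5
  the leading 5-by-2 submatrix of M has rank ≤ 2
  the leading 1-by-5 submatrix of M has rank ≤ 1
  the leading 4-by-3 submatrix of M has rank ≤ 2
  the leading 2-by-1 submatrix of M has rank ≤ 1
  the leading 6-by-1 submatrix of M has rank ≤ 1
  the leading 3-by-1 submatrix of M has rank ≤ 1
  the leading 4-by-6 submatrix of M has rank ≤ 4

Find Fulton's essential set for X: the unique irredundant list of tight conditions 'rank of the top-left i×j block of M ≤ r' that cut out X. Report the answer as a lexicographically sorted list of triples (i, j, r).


The tightest implied rank at each (i,j), from the 11 conditions:

  i=1: 0, 1, 1, 1, 1, 1
  i=2: 1, 2, 2, 2, 2, 2
  i=3: 1, 2, 2, 2, 3, 3
  i=4: 1, 2, 2, 2, 3, 4
  i=5: 1, 2, 3, 3, 4, 5
  i=6: 1, 2, 3, 4, 5, 6

second differences of R give the permutation w = (2, 1, 5, 6, 3, 4).

2 SE-corners of the 5-cell Rothe diagram give Ess(w):

[(1, 1, 0), (4, 4, 2)]


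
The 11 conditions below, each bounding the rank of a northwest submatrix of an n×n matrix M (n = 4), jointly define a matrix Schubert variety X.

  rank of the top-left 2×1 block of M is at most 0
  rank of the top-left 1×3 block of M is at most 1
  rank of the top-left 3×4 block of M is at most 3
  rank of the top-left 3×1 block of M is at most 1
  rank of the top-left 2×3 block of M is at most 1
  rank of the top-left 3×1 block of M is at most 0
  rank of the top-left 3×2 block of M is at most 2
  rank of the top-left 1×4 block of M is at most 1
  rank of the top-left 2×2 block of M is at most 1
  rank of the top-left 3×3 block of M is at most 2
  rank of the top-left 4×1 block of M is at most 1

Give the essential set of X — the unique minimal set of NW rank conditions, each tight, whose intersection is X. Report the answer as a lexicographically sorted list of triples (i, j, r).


Propagating the 11 rank bounds to every northwest block:

  row 1: 0  1  1  1
  row 2: 0  1  1  2
  row 3: 0  1  2  3
  row 4: 1  2  3  4

hence w(1..4) = (2, 4, 3, 1).

2 SE-corners of the 4-cell Rothe diagram give Ess(w):

[(2, 3, 1), (3, 1, 0)]


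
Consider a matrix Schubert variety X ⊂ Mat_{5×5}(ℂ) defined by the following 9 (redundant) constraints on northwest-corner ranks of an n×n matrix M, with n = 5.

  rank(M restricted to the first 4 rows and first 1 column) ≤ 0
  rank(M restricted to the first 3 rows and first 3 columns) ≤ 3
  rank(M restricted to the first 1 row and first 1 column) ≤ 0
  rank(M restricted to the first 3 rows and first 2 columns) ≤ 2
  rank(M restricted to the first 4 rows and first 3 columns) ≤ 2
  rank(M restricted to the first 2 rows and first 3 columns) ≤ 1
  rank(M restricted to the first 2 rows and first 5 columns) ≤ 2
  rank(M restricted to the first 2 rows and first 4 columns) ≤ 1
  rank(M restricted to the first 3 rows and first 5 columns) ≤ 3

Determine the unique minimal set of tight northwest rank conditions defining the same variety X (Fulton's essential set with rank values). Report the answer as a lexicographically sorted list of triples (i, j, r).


Rank table r_w(5×5) implied by the 9 constraints:

  R[1]: 0  1  1  1  1
  R[2]: 0  1  1  1  2
  R[3]: 0  1  2  2  3
  R[4]: 0  1  2  3  4
  R[5]: 1  2  3  4  5

hence w(1..5) = (2, 5, 3, 4, 1).

2 SE-corners of the 6-cell Rothe diagram give Ess(w):

[(2, 4, 1), (4, 1, 0)]


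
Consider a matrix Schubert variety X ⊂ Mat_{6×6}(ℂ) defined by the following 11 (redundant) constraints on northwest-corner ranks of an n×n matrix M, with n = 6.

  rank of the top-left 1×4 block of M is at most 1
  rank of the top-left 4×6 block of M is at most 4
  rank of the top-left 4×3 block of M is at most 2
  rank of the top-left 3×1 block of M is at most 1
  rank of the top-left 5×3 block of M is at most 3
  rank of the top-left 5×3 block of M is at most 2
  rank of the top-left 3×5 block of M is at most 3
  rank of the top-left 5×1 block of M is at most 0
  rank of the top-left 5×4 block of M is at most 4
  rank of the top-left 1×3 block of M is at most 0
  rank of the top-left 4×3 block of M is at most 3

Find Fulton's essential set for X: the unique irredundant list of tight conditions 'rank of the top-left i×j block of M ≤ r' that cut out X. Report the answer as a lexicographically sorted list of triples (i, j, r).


The tightest implied rank at each (i,j), from the 11 conditions:

  i=1: 0 | 0 | 0 | 1 | 1 | 1
  i=2: 0 | 1 | 1 | 2 | 2 | 2
  i=3: 0 | 1 | 2 | 3 | 3 | 3
  i=4: 0 | 1 | 2 | 3 | 4 | 4
  i=5: 0 | 1 | 2 | 3 | 4 | 5
  i=6: 1 | 2 | 3 | 4 | 5 | 6

hence w(1..6) = (4, 2, 3, 5, 6, 1).

D(w) has 7 cells with 2 SE-corners; essential set:

[(1, 3, 0), (5, 1, 0)]


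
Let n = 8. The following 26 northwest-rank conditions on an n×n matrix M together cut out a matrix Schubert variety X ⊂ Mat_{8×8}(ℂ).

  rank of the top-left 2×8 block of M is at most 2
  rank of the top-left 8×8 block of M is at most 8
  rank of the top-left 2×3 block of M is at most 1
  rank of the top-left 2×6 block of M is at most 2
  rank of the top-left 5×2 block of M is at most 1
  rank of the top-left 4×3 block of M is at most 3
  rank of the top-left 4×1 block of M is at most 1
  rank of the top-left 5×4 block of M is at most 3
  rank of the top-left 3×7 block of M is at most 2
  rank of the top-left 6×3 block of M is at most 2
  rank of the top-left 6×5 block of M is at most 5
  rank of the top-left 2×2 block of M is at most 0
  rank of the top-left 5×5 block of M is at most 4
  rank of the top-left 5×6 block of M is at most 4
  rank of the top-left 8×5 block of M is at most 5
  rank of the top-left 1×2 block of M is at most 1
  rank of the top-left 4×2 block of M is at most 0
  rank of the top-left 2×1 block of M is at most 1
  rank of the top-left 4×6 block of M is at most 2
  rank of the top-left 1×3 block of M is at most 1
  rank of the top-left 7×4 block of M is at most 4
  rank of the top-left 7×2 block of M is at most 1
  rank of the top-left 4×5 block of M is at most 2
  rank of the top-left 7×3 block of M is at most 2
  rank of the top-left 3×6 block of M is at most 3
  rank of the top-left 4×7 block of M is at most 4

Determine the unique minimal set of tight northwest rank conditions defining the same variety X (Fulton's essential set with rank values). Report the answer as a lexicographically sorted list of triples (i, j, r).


Rank table r_w(8×8) implied by the 26 constraints:

  R[1]: 0  0  1  1  1  1  1  1
  R[2]: 0  0  1  2  2  2  2  2
  R[3]: 0  0  1  2  2  2  2  3
  R[4]: 0  0  1  2  2  2  3  4
  R[5]: 1  1  2  3  3  3  4  5
  R[6]: 1  1  2  3  4  4  5  6
  R[7]: 1  1  2  3  4  5  6  7
  R[8]: 1  2  3  4  5  6  7  8

so w = (3, 4, 8, 7, 1, 5, 6, 2).

Fulton essential set (4 of the 15 Rothe cells):

[(3, 7, 2), (4, 2, 0), (4, 6, 2), (7, 2, 1)]


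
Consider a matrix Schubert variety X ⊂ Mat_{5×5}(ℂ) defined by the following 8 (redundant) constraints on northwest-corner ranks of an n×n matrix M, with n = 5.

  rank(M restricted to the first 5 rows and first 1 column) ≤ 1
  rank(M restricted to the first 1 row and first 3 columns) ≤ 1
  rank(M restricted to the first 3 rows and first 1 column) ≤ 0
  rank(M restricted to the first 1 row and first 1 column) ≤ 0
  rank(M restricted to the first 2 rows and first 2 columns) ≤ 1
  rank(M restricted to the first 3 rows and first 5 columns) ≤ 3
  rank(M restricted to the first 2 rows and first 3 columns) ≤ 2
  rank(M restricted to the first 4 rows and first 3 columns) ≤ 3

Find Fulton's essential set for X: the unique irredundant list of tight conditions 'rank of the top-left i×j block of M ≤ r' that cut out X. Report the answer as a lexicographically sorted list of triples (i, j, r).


Reconstructing r_w from the 8 given conditions:

  row 1: 0, 1, 1, 1, 1
  row 2: 0, 1, 2, 2, 2
  row 3: 0, 1, 2, 3, 3
  row 4: 1, 2, 3, 4, 4
  row 5: 1, 2, 3, 4, 5

the unique w with this rank table is (2, 3, 4, 1, 5).

Rothe diagram D(w) (3 cells), 1 SE-corner (essential condition):

[(3, 1, 0)]


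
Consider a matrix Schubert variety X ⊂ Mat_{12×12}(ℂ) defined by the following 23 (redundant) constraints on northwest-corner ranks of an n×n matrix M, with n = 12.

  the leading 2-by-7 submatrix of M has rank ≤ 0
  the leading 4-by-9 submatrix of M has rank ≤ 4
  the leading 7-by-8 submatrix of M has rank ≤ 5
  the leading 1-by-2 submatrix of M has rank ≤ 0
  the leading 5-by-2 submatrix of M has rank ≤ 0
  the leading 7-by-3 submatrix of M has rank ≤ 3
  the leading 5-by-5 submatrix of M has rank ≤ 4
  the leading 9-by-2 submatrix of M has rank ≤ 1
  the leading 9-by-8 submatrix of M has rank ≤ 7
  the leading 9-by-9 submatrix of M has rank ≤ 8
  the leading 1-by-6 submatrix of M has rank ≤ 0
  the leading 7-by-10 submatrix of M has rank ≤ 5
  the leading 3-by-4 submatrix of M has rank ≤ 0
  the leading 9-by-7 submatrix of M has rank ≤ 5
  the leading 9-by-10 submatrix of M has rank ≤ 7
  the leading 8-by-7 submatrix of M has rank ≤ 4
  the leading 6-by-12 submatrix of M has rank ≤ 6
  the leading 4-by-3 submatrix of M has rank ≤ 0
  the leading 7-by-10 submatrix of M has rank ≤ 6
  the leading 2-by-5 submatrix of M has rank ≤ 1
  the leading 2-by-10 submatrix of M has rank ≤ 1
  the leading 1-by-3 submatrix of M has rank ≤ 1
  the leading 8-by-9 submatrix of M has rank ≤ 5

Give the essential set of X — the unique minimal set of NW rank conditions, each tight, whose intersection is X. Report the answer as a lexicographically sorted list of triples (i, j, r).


Recovering R(i,j) via the rank-extension bound from the 23 conditions:

  i=1: 0  0  0  0  0  0  0  1  1  1  1  1
  i=2: 0  0  0  0  0  0  0  1  1  1  2  2
  i=3: 0  0  0  0  1  1  1  2  2  2  3  3
  i=4: 0  0  0  1  2  2  2  3  3  3  4  4
  i=5: 0  0  1  2  3  3  3  4  4  4  5  5
  i=6: 1  1  2  3  4  4  4  5  5  5  6  6
  i=7: 1  1  2  3  4  4  4  5  5  5  6  7
  i=8: 1  1  2  3  4  4  4  5  5  6  7  8
  i=9: 1  1  2  3  4  5  5  6  6  7  8  9
  i=10: 1  2  3  4  5  6  6  7  7  8  9  10
  i=11: 1  2  3  4  5  6  7  8  8  9  10  11
  i=12: 1  2  3  4  5  6  7  8  9  10  11  12

second differences of R give the permutation w = (8, 11, 5, 4, 3, 1, 12, 10, 6, 2, 7, 9).

|D(w)|=35, |Ess(w)|=9:

[(2, 7, 0), (2, 10, 1), (3, 4, 0), (4, 3, 0), (5, 2, 0), (7, 10, 5), (8, 7, 4), (8, 9, 5), (9, 2, 1)]


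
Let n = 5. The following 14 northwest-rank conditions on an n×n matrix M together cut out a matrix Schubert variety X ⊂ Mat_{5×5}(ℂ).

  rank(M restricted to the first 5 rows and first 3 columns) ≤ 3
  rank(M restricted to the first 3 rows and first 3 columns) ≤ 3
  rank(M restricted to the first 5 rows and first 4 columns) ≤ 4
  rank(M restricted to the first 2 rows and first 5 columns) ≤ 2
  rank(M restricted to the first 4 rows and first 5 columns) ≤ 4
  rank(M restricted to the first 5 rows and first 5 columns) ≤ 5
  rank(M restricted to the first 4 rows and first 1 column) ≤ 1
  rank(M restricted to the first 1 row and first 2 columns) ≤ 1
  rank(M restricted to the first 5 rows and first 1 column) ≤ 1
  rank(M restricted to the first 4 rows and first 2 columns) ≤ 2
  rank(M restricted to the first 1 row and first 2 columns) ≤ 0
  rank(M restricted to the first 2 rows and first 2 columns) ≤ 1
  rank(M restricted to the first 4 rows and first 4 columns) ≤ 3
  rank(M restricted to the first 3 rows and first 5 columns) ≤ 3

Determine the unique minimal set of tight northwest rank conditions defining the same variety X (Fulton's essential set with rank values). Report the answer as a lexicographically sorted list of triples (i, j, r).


Recovering R(i,j) via the rank-extension bound from the 14 conditions:

  row 1: 0 0 1 1 1
  row 2: 1 1 2 2 2
  row 3: 1 2 3 3 3
  row 4: 1 2 3 3 4
  row 5: 1 2 3 4 5

giving w = (3, 1, 2, 5, 4) via Δ²R.

Rothe diagram D(w) (3 cells), 2 SE-corners (essential conditions):

[(1, 2, 0), (4, 4, 3)]


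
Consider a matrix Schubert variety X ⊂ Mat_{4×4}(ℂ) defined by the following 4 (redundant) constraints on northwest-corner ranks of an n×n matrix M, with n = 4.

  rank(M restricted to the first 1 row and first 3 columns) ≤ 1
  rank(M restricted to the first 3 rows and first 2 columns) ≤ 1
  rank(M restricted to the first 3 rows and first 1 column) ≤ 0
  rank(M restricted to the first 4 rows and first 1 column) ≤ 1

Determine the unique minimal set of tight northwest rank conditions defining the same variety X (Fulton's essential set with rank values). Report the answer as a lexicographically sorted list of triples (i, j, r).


Recovering R(i,j) via the rank-extension bound from the 4 conditions:

  0, 1, 1, 1
  0, 1, 2, 2
  0, 1, 2, 3
  1, 2, 3, 4

the unique w with this rank table is (2, 3, 4, 1).

|D(w)|=3, |Ess(w)|=1:

[(3, 1, 0)]


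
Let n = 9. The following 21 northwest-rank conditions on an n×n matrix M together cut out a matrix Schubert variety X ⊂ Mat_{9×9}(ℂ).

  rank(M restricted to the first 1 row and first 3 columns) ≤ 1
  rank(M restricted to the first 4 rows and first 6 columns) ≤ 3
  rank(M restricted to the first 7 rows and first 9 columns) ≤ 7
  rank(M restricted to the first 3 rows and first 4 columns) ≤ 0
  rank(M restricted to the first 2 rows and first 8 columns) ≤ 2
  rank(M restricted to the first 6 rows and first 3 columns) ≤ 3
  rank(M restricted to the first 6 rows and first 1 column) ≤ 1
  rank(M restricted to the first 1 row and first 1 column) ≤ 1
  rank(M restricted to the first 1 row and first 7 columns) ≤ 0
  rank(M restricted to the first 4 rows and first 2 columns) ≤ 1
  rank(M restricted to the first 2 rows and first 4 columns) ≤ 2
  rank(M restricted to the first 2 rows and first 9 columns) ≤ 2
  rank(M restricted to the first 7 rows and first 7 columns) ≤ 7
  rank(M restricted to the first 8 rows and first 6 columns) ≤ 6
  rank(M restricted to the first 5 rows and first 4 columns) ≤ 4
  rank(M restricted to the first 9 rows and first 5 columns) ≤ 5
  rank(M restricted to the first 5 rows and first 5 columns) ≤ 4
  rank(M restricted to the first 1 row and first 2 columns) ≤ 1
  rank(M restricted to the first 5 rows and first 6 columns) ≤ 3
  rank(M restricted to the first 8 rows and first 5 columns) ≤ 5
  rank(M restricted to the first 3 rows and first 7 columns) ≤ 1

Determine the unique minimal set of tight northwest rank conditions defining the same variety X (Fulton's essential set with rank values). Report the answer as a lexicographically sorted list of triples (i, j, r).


Rank table r_w(9×9) implied by the 21 constraints:

  R[1]: 0 0 0 0 0 0 0 1 1
  R[2]: 0 0 0 0 1 1 1 2 2
  R[3]: 0 0 0 0 1 1 1 2 3
  R[4]: 1 1 1 1 2 2 2 3 4
  R[5]: 1 2 2 2 3 3 3 4 5
  R[6]: 1 2 3 3 4 4 4 5 6
  R[7]: 1 2 3 4 5 5 5 6 7
  R[8]: 1 2 3 4 5 6 6 7 8
  R[9]: 1 2 3 4 5 6 7 8 9

the unique w with this rank table is (8, 5, 9, 1, 2, 3, 4, 6, 7).

Rothe diagram D(w) (17 cells), 3 SE-corners (essential conditions):

[(1, 7, 0), (3, 4, 0), (3, 7, 1)]


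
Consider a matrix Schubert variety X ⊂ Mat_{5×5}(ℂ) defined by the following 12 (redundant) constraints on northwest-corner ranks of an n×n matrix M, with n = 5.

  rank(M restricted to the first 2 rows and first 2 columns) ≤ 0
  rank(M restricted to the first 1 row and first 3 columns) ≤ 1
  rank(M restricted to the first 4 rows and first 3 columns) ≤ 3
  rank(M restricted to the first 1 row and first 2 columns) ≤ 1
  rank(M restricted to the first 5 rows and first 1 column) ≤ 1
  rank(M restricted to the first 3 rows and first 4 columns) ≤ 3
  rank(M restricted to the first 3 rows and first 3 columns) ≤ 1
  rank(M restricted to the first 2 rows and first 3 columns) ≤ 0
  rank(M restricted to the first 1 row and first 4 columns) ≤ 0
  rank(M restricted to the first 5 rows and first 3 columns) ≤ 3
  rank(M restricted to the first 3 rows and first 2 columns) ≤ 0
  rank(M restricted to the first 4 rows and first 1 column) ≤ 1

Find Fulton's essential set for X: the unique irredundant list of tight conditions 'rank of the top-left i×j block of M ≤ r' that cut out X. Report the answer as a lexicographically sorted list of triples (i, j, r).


Rank table r_w(5×5) implied by the 12 constraints:

  row 1: 0 0 0 0 1
  row 2: 0 0 0 1 2
  row 3: 0 0 1 2 3
  row 4: 1 1 2 3 4
  row 5: 1 2 3 4 5

the unique w with this rank table is (5, 4, 3, 1, 2).

D(w) has 9 cells with 3 SE-corners; essential set:

[(1, 4, 0), (2, 3, 0), (3, 2, 0)]
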